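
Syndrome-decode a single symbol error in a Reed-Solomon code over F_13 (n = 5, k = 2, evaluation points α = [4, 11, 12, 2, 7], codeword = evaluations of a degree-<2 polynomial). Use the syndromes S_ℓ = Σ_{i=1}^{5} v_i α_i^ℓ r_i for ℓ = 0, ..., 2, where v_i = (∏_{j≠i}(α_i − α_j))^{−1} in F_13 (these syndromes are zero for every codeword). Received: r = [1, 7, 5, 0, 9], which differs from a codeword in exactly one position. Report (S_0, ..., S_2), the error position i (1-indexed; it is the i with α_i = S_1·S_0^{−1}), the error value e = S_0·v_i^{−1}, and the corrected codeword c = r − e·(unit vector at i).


S = (6, 1, 11), error at position 2, error magnitude e = 9, c = [1, 11, 5, 0, 9].

Step 1: column multipliers v_i = (∏_{j≠i}(α_i − α_j))^{−1} mod 13.
  i = 1 (α = 4): (4−11)(4−12)(4−2)(4−7) = (−7)·(−8)·2·(−3) = −336 ≡ 2, so v_1 = 2^{−1} = 7 (mod 13).
  i = 2 (α = 11): (11−4)(11−12)(11−2)(11−7) = 7·(−1)·9·4 = −252 ≡ 8, so v_2 = 8^{−1} = 5 (mod 13).
  i = 3 (α = 12): (12−4)(12−11)(12−2)(12−7) = 8·1·10·5 = 400 ≡ 10, so v_3 = 10^{−1} = 4 (mod 13).
  i = 4 (α = 2): (2−4)(2−11)(2−12)(2−7) = (−2)·(−9)·(−10)·(−5) = 900 ≡ 3, so v_4 = 3^{−1} = 9 (mod 13).
  i = 5 (α = 7): (7−4)(7−11)(7−12)(7−2) = 3·(−4)·(−5)·5 = 300 ≡ 1, so v_5 = 1^{−1} = 1 (mod 13).
  v = [7, 5, 4, 9, 1].
Step 2: syndromes of r = [1, 7, 5, 0, 9] (all sums mod 13).
  S_0 = Σ v_i r_i = 7·1 + 5·7 + 4·5 + 9·0 + 1·9 = 71 ≡ 6.
  S_1 = Σ v_i α_i r_i = 7·4·1 + 5·11·7 + 4·12·5 + 9·2·0 + 1·7·9 = 716 ≡ 1.
  α_i^2 mod 13 = [3, 4, 1, 4, 10].
  S_2 = Σ v_i α_i^2 r_i = 7·3·1 + 5·4·7 + 4·1·5 + 9·4·0 + 1·10·9 = 271 ≡ 11.
  S = (6, 1, 11) ≠ 0, so r is not a codeword (an error is present).
Step 3: locate the error. For a single error e at position i, S_ℓ = v_i·e·α_i^ℓ, so α_err = S_1/S_0.
  S_0^{−1} = 6^{−1} = 11 (mod 13), so α_err = 1·11 = 11 ≡ 11 = α_2. Error position i = 2.
  Consistency check: S_2/S_1 = 11·1 = 11 ≡ 11 = α_err ✓ (single-error assumption holds).
Step 4: error magnitude e = S_0/v_2 = S_0·∏_{j≠2}(α_2 − α_j) = 6·8 = 48 ≡ 9 (mod 13).
Step 5: correct position 2: c_2 = r_2 − e = 7 − 9 ≡ 11 (mod 13). Hence c = [1, 11, 5, 0, 9].
  Check: interpolating c through the α_i gives m(x) = 12 + 7·x (degree < 2) with m(α_i) = c_i for every i, so c is indeed a codeword.


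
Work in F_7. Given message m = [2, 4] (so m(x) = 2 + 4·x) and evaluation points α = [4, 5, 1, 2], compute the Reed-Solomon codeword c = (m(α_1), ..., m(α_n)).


c = [4, 1, 6, 3]

Message polynomial: m(x) = 2 + 4·x (mod 7).
For each evaluation point α_i, compute m(α_i) mod 7:
  α_1 = 4: Horner steps 4 → 4, so m(4) = 4.
  α_2 = 5: Horner steps 4 → 1, so m(5) = 1.
  α_3 = 1: Horner steps 4 → 6, so m(1) = 6.
  α_4 = 2: Horner steps 4 → 3, so m(2) = 3.
Codeword c = [4, 1, 6, 3] ∈ F_7^4.


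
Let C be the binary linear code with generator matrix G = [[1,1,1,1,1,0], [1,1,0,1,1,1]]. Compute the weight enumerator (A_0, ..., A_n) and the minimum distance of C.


Weight distribution: A_0 = 1, A_2 = 1, A_5 = 2. Minimum distance d = 2.

Enumerate all 2^2 = 4 messages m ∈ F_2^2.
For each, compute codeword c = mG in F_2^6, then tally its weight.
  m = 00 → c = 000000, weight = 0.
  m = 10 → c = 111110, weight = 5.
  m = 01 → c = 110111, weight = 5.
  m = 11 → c = 001001, weight = 2.
Tally weights:
  weight 0: 1 codewords.
  weight 2: 1 codewords.
  weight 5: 2 codewords.
Minimum distance d = smallest w > 0 with A_w > 0 = 2.
Sanity: Σ A_w = 4 = 2^2 = 4 ✓.


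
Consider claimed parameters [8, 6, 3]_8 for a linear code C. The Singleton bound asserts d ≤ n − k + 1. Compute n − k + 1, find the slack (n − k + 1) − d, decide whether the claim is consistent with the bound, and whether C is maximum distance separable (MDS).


Singleton RHS = n − k + 1 = 3, slack = 0, bound satisfied, MDS.

Singleton bound: d ≤ n − k + 1.
Here n = 8, k = 6, so n − k + 1 = 3.
Given d = 3, check d ≤ 3: YES.
Slack = (n − k + 1) − d = 0.
The code is MDS (slack = 0).
Description: the claimed parameters are [8, 6, 3]_8; such a code would be MDS (meets Singleton bound).


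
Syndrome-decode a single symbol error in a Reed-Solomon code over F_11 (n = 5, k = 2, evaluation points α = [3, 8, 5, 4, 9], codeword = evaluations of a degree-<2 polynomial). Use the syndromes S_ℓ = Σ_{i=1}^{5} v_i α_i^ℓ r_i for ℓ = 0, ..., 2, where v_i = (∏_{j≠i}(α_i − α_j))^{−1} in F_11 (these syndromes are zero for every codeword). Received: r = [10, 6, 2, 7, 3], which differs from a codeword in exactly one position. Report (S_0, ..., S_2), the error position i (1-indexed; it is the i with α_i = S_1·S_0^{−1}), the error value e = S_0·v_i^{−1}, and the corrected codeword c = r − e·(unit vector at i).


S = (10, 6, 8), error at position 3, error magnitude e = 9, c = [10, 6, 4, 7, 3].

Step 1: column multipliers v_i = (∏_{j≠i}(α_i − α_j))^{−1} mod 11.
  i = 1 (α = 3): (3−8)(3−5)(3−4)(3−9) = (−5)·(−2)·(−1)·(−6) = 60 ≡ 5, so v_1 = 5^{−1} = 9 (mod 11).
  i = 2 (α = 8): (8−3)(8−5)(8−4)(8−9) = 5·3·4·(−1) = −60 ≡ 6, so v_2 = 6^{−1} = 2 (mod 11).
  i = 3 (α = 5): (5−3)(5−8)(5−4)(5−9) = 2·(−3)·1·(−4) = 24 ≡ 2, so v_3 = 2^{−1} = 6 (mod 11).
  i = 4 (α = 4): (4−3)(4−8)(4−5)(4−9) = 1·(−4)·(−1)·(−5) = −20 ≡ 2, so v_4 = 2^{−1} = 6 (mod 11).
  i = 5 (α = 9): (9−3)(9−8)(9−5)(9−4) = 6·1·4·5 = 120 ≡ 10, so v_5 = 10^{−1} = 10 (mod 11).
  v = [9, 2, 6, 6, 10].
Step 2: syndromes of r = [10, 6, 2, 7, 3] (all sums mod 11).
  S_0 = Σ v_i r_i = 9·10 + 2·6 + 6·2 + 6·7 + 10·3 = 186 ≡ 10.
  S_1 = Σ v_i α_i r_i = 9·3·10 + 2·8·6 + 6·5·2 + 6·4·7 + 10·9·3 = 864 ≡ 6.
  α_i^2 mod 11 = [9, 9, 3, 5, 4].
  S_2 = Σ v_i α_i^2 r_i = 9·9·10 + 2·9·6 + 6·3·2 + 6·5·7 + 10·4·3 = 1284 ≡ 8.
  S = (10, 6, 8) ≠ 0, so r is not a codeword (an error is present).
Step 3: locate the error. For a single error e at position i, S_ℓ = v_i·e·α_i^ℓ, so α_err = S_1/S_0.
  S_0^{−1} = 10^{−1} = 10 (mod 11), so α_err = 6·10 = 60 ≡ 5 = α_3. Error position i = 3.
  Consistency check: S_2/S_1 = 8·2 = 16 ≡ 5 = α_err ✓ (single-error assumption holds).
Step 4: error magnitude e = S_0/v_3 = S_0·∏_{j≠3}(α_3 − α_j) = 10·2 = 20 ≡ 9 (mod 11).
Step 5: correct position 3: c_3 = r_3 − e = 2 − 9 ≡ 4 (mod 11). Hence c = [10, 6, 4, 7, 3].
  Check: interpolating c through the α_i gives m(x) = 8 + 8·x (degree < 2) with m(α_i) = c_i for every i, so c is indeed a codeword.


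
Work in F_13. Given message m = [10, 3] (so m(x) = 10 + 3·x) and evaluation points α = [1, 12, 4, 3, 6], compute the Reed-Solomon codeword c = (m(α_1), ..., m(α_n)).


c = [0, 7, 9, 6, 2]

Message polynomial: m(x) = 10 + 3·x (mod 13).
For each evaluation point α_i, compute m(α_i) mod 13:
  α_1 = 1: Horner steps 3 → 0, so m(1) = 0.
  α_2 = 12: Horner steps 3 → 7, so m(12) = 7.
  α_3 = 4: Horner steps 3 → 9, so m(4) = 9.
  α_4 = 3: Horner steps 3 → 6, so m(3) = 6.
  α_5 = 6: Horner steps 3 → 2, so m(6) = 2.
Codeword c = [0, 7, 9, 6, 2] ∈ F_13^5.


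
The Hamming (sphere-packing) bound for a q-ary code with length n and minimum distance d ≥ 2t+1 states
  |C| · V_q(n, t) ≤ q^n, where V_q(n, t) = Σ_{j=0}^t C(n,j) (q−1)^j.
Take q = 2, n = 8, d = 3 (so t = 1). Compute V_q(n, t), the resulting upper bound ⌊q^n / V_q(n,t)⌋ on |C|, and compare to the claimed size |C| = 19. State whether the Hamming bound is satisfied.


V_q(n, t) = 9, q^n = 256, Hamming bound = 28, |C| = 19 ≤ bound (satisfied).

Step 1: Compute V_q(n, t) = Σ_{j=0}^1 C(n, j) (q−1)^j.
  j = 0: C(8,0)·(1)^0 = 1·1 = 1.
  j = 1: C(8,1)·(1)^1 = 8·1 = 8.
  V_q(n, t) = 1 + 8 = 9.
Step 2: q^n = 2^8 = 256.
Step 3: Hamming bound ⌊q^n / V_q(n,t)⌋ = ⌊256/9⌋ = 28.
Step 4: Compare |C| = 19 to 28: satisfied.
The claimed |C| lies below the Hamming bound.


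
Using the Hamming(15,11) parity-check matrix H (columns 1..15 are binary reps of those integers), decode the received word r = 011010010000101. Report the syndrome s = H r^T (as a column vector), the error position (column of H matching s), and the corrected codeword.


s = (1, 1, 1, 0)^T, error position = 14, corrected codeword c = 011010010000111

Compute s = H r^T mod 2 one row at a time:
  s_1 = 1 + 0 + 0 + 0 + 0 + 1 + 0 + 1 = 3 ≡ 1 (mod 2).
  s_2 = 0 + 1 + 0 + 0 + 0 + 1 + 0 + 1 = 3 ≡ 1 (mod 2).
  s_3 = 1 + 1 + 0 + 0 + 0 + 0 + 0 + 1 = 3 ≡ 1 (mod 2).
  s_4 = 0 + 1 + 1 + 0 + 0 + 0 + 1 + 1 = 4 ≡ 0 (mod 2).
s = (1, 1, 1, 0)^T — this equals column 14 of H (binary 1110), so error is at position 14.
Correct: flip bit 14 of r = 011010010000101 to get c = 011010010000111.


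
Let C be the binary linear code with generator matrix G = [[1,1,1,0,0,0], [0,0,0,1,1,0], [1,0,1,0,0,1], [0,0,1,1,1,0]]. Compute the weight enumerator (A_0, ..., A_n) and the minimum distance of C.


Weight distribution: A_0 = 1, A_1 = 1, A_2 = 4, A_3 = 4, A_4 = 3, A_5 = 3. Minimum distance d = 1.

Enumerate all 2^4 = 16 messages m ∈ F_2^4.
For each, compute codeword c = mG in F_2^6, then tally its weight.
  m = 0000 → c = 000000, weight = 0.
  m = 1000 → c = 111000, weight = 3.
  m = 0100 → c = 000110, weight = 2.
  m = 1100 → c = 111110, weight = 5.
  m = 0010 → c = 101001, weight = 3.
  m = 1010 → c = 010001, weight = 2.
  m = 0110 → c = 101111, weight = 5.
  m = 1110 → c = 010111, weight = 4.
  m = 0001 → c = 001110, weight = 3.
  m = 1001 → c = 110110, weight = 4.
  m = 0101 → c = 001000, weight = 1.
  m = 1101 → c = 110000, weight = 2.
  m = 0011 → c = 100111, weight = 4.
  m = 1011 → c = 011111, weight = 5.
  m = 0111 → c = 100001, weight = 2.
  m = 1111 → c = 011001, weight = 3.
Tally weights:
  weight 0: 1 codewords.
  weight 1: 1 codewords.
  weight 2: 4 codewords.
  weight 3: 4 codewords.
  weight 4: 3 codewords.
  weight 5: 3 codewords.
Minimum distance d = smallest w > 0 with A_w > 0 = 1.
Sanity: Σ A_w = 16 = 2^4 = 16 ✓.


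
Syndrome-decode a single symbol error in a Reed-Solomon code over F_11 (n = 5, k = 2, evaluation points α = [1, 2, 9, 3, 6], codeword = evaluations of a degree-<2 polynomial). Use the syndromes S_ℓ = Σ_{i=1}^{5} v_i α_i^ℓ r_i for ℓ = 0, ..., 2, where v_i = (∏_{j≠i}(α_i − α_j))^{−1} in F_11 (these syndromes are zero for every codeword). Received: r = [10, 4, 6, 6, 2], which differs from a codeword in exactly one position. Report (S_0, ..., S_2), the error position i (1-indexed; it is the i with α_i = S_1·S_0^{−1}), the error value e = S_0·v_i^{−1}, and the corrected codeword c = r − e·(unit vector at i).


S = (10, 8, 2), error at position 4, error magnitude e = 8, c = [10, 4, 6, 9, 2].

Step 1: column multipliers v_i = (∏_{j≠i}(α_i − α_j))^{−1} mod 11.
  i = 1 (α = 1): (1−2)(1−9)(1−3)(1−6) = (−1)·(−8)·(−2)·(−5) = 80 ≡ 3, so v_1 = 3^{−1} = 4 (mod 11).
  i = 2 (α = 2): (2−1)(2−9)(2−3)(2−6) = 1·(−7)·(−1)·(−4) = −28 ≡ 5, so v_2 = 5^{−1} = 9 (mod 11).
  i = 3 (α = 9): (9−1)(9−2)(9−3)(9−6) = 8·7·6·3 = 1008 ≡ 7, so v_3 = 7^{−1} = 8 (mod 11).
  i = 4 (α = 3): (3−1)(3−2)(3−9)(3−6) = 2·1·(−6)·(−3) = 36 ≡ 3, so v_4 = 3^{−1} = 4 (mod 11).
  i = 5 (α = 6): (6−1)(6−2)(6−9)(6−3) = 5·4·(−3)·3 = −180 ≡ 7, so v_5 = 7^{−1} = 8 (mod 11).
  v = [4, 9, 8, 4, 8].
Step 2: syndromes of r = [10, 4, 6, 6, 2] (all sums mod 11).
  S_0 = Σ v_i r_i = 4·10 + 9·4 + 8·6 + 4·6 + 8·2 = 164 ≡ 10.
  S_1 = Σ v_i α_i r_i = 4·1·10 + 9·2·4 + 8·9·6 + 4·3·6 + 8·6·2 = 712 ≡ 8.
  α_i^2 mod 11 = [1, 4, 4, 9, 3].
  S_2 = Σ v_i α_i^2 r_i = 4·1·10 + 9·4·4 + 8·4·6 + 4·9·6 + 8·3·2 = 640 ≡ 2.
  S = (10, 8, 2) ≠ 0, so r is not a codeword (an error is present).
Step 3: locate the error. For a single error e at position i, S_ℓ = v_i·e·α_i^ℓ, so α_err = S_1/S_0.
  S_0^{−1} = 10^{−1} = 10 (mod 11), so α_err = 8·10 = 80 ≡ 3 = α_4. Error position i = 4.
  Consistency check: S_2/S_1 = 2·7 = 14 ≡ 3 = α_err ✓ (single-error assumption holds).
Step 4: error magnitude e = S_0/v_4 = S_0·∏_{j≠4}(α_4 − α_j) = 10·3 = 30 ≡ 8 (mod 11).
Step 5: correct position 4: c_4 = r_4 − e = 6 − 8 ≡ 9 (mod 11). Hence c = [10, 4, 6, 9, 2].
  Check: interpolating c through the α_i gives m(x) = 5 + 5·x (degree < 2) with m(α_i) = c_i for every i, so c is indeed a codeword.


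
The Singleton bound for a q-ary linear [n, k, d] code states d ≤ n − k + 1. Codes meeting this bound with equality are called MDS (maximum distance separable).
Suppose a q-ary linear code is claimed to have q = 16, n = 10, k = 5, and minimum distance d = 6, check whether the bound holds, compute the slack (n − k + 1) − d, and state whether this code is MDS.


Singleton RHS = n − k + 1 = 6, slack = 0, bound satisfied, MDS.

Singleton bound: d ≤ n − k + 1.
Here n = 10, k = 5, so n − k + 1 = 6.
Given d = 6, check d ≤ 6: YES.
Slack = (n − k + 1) − d = 0.
The code is MDS (slack = 0).
Description: the claimed parameters are [10, 5, 6]_16; such a code would be MDS (meets Singleton bound).


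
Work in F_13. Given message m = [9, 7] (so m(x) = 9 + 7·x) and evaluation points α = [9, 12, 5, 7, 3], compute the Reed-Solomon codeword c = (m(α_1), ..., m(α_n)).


c = [7, 2, 5, 6, 4]

Message polynomial: m(x) = 9 + 7·x (mod 13).
For each evaluation point α_i, compute m(α_i) mod 13:
  α_1 = 9: Horner steps 7 → 7, so m(9) = 7.
  α_2 = 12: Horner steps 7 → 2, so m(12) = 2.
  α_3 = 5: Horner steps 7 → 5, so m(5) = 5.
  α_4 = 7: Horner steps 7 → 6, so m(7) = 6.
  α_5 = 3: Horner steps 7 → 4, so m(3) = 4.
Codeword c = [7, 2, 5, 6, 4] ∈ F_13^5.


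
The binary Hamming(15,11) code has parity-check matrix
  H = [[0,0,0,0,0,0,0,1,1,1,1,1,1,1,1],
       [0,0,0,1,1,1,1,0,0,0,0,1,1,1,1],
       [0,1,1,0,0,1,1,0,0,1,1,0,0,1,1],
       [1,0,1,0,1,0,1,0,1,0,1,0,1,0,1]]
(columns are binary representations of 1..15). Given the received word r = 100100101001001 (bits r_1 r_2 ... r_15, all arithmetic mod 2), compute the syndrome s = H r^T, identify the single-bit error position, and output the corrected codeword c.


s = (1, 0, 0, 0)^T, error position = 8, corrected codeword c = 100100111001001

Compute s = H r^T mod 2 one row at a time:
  s_1 = 0 + 1 + 0 + 0 + 1 + 0 + 0 + 1 = 3 ≡ 1 (mod 2).
  s_2 = 1 + 0 + 0 + 1 + 1 + 0 + 0 + 1 = 4 ≡ 0 (mod 2).
  s_3 = 0 + 0 + 0 + 1 + 0 + 0 + 0 + 1 = 2 ≡ 0 (mod 2).
  s_4 = 1 + 0 + 0 + 1 + 1 + 0 + 0 + 1 = 4 ≡ 0 (mod 2).
s = (1, 0, 0, 0)^T — this equals column 8 of H (binary 1000), so error is at position 8.
Correct: flip bit 8 of r = 100100101001001 to get c = 100100111001001.


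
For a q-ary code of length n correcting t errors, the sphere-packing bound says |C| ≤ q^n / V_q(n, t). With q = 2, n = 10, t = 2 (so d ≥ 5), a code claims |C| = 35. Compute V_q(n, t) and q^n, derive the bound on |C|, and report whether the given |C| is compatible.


V_q(n, t) = 56, q^n = 1024, Hamming bound = 18, |C| = 35 > bound (violated).

Step 1: Compute V_q(n, t) = Σ_{j=0}^2 C(n, j) (q−1)^j.
  j = 0: C(10,0)·(1)^0 = 1·1 = 1.
  j = 1: C(10,1)·(1)^1 = 10·1 = 10.
  j = 2: C(10,2)·(1)^2 = 45·1 = 45.
  V_q(n, t) = 1 + 10 + 45 = 56.
Step 2: q^n = 2^10 = 1024.
Step 3: Hamming bound ⌊q^n / V_q(n,t)⌋ = ⌊1024/56⌋ = 18.
Step 4: Compare |C| = 35 to 18: violated.
The claimed |C| lies above the Hamming bound, so no 2-ary code of length 10 with d ≥ 5 can have 35 codewords.


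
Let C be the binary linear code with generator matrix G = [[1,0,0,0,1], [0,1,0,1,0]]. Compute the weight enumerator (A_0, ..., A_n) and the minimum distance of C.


Weight distribution: A_0 = 1, A_2 = 2, A_4 = 1. Minimum distance d = 2.

Enumerate all 2^2 = 4 messages m ∈ F_2^2.
For each, compute codeword c = mG in F_2^5, then tally its weight.
  m = 00 → c = 00000, weight = 0.
  m = 10 → c = 10001, weight = 2.
  m = 01 → c = 01010, weight = 2.
  m = 11 → c = 11011, weight = 4.
Tally weights:
  weight 0: 1 codewords.
  weight 2: 2 codewords.
  weight 4: 1 codewords.
Minimum distance d = smallest w > 0 with A_w > 0 = 2.
Sanity: Σ A_w = 4 = 2^2 = 4 ✓.


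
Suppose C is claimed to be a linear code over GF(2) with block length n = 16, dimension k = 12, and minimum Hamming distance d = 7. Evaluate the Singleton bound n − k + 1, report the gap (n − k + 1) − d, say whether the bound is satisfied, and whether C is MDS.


Singleton RHS = n − k + 1 = 5, slack = -2, bound violated (no such code; not MDS).

Singleton bound: d ≤ n − k + 1.
Here n = 16, k = 12, so n − k + 1 = 5.
Given d = 7, check d ≤ 5: NO.
Slack = (n − k + 1) − d = -2.
The slack is negative: d = 7 exceeds n − k + 1 = 5 by 2, so the Singleton bound is violated and no linear [16, 12, 7]_2 code can exist. In particular it is not MDS (MDS requires d = n − k + 1 exactly).
Description: the claimed parameters are [16, 12, 7]_2; such a code would be impossible (violates the Singleton bound).


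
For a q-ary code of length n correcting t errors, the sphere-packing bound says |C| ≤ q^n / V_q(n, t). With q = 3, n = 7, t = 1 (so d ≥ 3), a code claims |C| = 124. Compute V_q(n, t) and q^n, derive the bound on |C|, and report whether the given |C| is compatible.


V_q(n, t) = 15, q^n = 2187, Hamming bound = 145, |C| = 124 ≤ bound (satisfied).

Step 1: Compute V_q(n, t) = Σ_{j=0}^1 C(n, j) (q−1)^j.
  j = 0: C(7,0)·(2)^0 = 1·1 = 1.
  j = 1: C(7,1)·(2)^1 = 7·2 = 14.
  V_q(n, t) = 1 + 14 = 15.
Step 2: q^n = 3^7 = 2187.
Step 3: Hamming bound ⌊q^n / V_q(n,t)⌋ = ⌊2187/15⌋ = 145.
Step 4: Compare |C| = 124 to 145: satisfied.
The claimed |C| lies below the Hamming bound.


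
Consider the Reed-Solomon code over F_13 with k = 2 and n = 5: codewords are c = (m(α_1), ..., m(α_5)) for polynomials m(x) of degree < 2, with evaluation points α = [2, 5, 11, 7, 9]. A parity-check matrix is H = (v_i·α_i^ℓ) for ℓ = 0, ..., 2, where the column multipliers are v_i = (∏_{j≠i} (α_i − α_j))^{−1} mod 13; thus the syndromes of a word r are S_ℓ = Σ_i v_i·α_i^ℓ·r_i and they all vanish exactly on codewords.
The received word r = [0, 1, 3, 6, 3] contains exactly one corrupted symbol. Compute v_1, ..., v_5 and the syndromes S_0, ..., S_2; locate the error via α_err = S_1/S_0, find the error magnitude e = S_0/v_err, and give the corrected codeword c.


S = (1, 9, 3), error at position 5, error magnitude e = 5, c = [0, 1, 3, 6, 11].

Step 1: column multipliers v_i = (∏_{j≠i}(α_i − α_j))^{−1} mod 13.
  i = 1 (α = 2): (2−5)(2−11)(2−7)(2−9) = (−3)·(−9)·(−5)·(−7) = 945 ≡ 9, so v_1 = 9^{−1} = 3 (mod 13).
  i = 2 (α = 5): (5−2)(5−11)(5−7)(5−9) = 3·(−6)·(−2)·(−4) = −144 ≡ 12, so v_2 = 12^{−1} = 12 (mod 13).
  i = 3 (α = 11): (11−2)(11−5)(11−7)(11−9) = 9·6·4·2 = 432 ≡ 3, so v_3 = 3^{−1} = 9 (mod 13).
  i = 4 (α = 7): (7−2)(7−5)(7−11)(7−9) = 5·2·(−4)·(−2) = 80 ≡ 2, so v_4 = 2^{−1} = 7 (mod 13).
  i = 5 (α = 9): (9−2)(9−5)(9−11)(9−7) = 7·4·(−2)·2 = −112 ≡ 5, so v_5 = 5^{−1} = 8 (mod 13).
  v = [3, 12, 9, 7, 8].
Step 2: syndromes of r = [0, 1, 3, 6, 3] (all sums mod 13).
  S_0 = Σ v_i r_i = 3·0 + 12·1 + 9·3 + 7·6 + 8·3 = 105 ≡ 1.
  S_1 = Σ v_i α_i r_i = 3·2·0 + 12·5·1 + 9·11·3 + 7·7·6 + 8·9·3 = 867 ≡ 9.
  α_i^2 mod 13 = [4, 12, 4, 10, 3].
  S_2 = Σ v_i α_i^2 r_i = 3·4·0 + 12·12·1 + 9·4·3 + 7·10·6 + 8·3·3 = 744 ≡ 3.
  S = (1, 9, 3) ≠ 0, so r is not a codeword (an error is present).
Step 3: locate the error. For a single error e at position i, S_ℓ = v_i·e·α_i^ℓ, so α_err = S_1/S_0.
  S_0^{−1} = 1^{−1} = 1 (mod 13), so α_err = 9·1 = 9 ≡ 9 = α_5. Error position i = 5.
  Consistency check: S_2/S_1 = 3·3 = 9 ≡ 9 = α_err ✓ (single-error assumption holds).
Step 4: error magnitude e = S_0/v_5 = S_0·∏_{j≠5}(α_5 − α_j) = 1·5 = 5 ≡ 5 (mod 13).
Step 5: correct position 5: c_5 = r_5 − e = 3 − 5 ≡ 11 (mod 13). Hence c = [0, 1, 3, 6, 11].
  Check: interpolating c through the α_i gives m(x) = 8 + 9·x (degree < 2) with m(α_i) = c_i for every i, so c is indeed a codeword.


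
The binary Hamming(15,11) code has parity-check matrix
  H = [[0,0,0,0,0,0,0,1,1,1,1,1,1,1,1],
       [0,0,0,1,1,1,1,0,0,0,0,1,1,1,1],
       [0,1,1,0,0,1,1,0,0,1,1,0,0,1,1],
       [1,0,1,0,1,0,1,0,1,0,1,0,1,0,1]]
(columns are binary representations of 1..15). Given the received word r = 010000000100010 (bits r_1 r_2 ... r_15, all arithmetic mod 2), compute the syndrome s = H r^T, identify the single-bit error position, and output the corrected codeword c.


s = (0, 1, 1, 0)^T, error position = 6, corrected codeword c = 010001000100010

Compute s = H r^T mod 2 one row at a time:
  s_1 = 0 + 0 + 1 + 0 + 0 + 0 + 1 + 0 = 2 ≡ 0 (mod 2).
  s_2 = 0 + 0 + 0 + 0 + 0 + 0 + 1 + 0 = 1 ≡ 1 (mod 2).
  s_3 = 1 + 0 + 0 + 0 + 1 + 0 + 1 + 0 = 3 ≡ 1 (mod 2).
  s_4 = 0 + 0 + 0 + 0 + 0 + 0 + 0 + 0 = 0 ≡ 0 (mod 2).
s = (0, 1, 1, 0)^T — this equals column 6 of H (binary 0110), so error is at position 6.
Correct: flip bit 6 of r = 010000000100010 to get c = 010001000100010.


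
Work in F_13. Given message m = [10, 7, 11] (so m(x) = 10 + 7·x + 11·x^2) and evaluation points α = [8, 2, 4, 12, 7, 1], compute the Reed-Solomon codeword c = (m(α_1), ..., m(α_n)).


c = [3, 3, 6, 1, 0, 2]

Message polynomial: m(x) = 10 + 7·x + 11·x^2 (mod 13).
For each evaluation point α_i, compute m(α_i) mod 13:
  α_1 = 8: Horner steps 11 → 4 → 3, so m(8) = 3.
  α_2 = 2: Horner steps 11 → 3 → 3, so m(2) = 3.
  α_3 = 4: Horner steps 11 → 12 → 6, so m(4) = 6.
  α_4 = 12: Horner steps 11 → 9 → 1, so m(12) = 1.
  α_5 = 7: Horner steps 11 → 6 → 0, so m(7) = 0.
  α_6 = 1: Horner steps 11 → 5 → 2, so m(1) = 2.
Codeword c = [3, 3, 6, 1, 0, 2] ∈ F_13^6.


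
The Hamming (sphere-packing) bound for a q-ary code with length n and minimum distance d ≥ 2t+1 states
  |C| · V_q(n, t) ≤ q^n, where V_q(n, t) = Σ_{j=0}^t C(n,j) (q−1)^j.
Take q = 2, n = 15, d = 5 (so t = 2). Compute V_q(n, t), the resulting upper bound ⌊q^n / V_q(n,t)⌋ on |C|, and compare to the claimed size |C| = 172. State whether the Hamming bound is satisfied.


V_q(n, t) = 121, q^n = 32768, Hamming bound = 270, |C| = 172 ≤ bound (satisfied).

Step 1: Compute V_q(n, t) = Σ_{j=0}^2 C(n, j) (q−1)^j.
  j = 0: C(15,0)·(1)^0 = 1·1 = 1.
  j = 1: C(15,1)·(1)^1 = 15·1 = 15.
  j = 2: C(15,2)·(1)^2 = 105·1 = 105.
  V_q(n, t) = 1 + 15 + 105 = 121.
Step 2: q^n = 2^15 = 32768.
Step 3: Hamming bound ⌊q^n / V_q(n,t)⌋ = ⌊32768/121⌋ = 270.
Step 4: Compare |C| = 172 to 270: satisfied.
The claimed |C| lies below the Hamming bound.


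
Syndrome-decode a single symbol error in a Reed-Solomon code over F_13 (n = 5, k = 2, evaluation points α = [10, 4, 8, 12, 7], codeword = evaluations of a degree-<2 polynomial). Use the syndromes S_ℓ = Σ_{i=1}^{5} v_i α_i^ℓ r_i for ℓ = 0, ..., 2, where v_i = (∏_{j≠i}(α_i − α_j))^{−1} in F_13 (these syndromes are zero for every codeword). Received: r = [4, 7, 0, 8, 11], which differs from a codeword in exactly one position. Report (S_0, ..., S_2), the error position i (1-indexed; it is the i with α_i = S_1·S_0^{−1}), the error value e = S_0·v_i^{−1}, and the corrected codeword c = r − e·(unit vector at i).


S = (7, 2, 8), error at position 2, error magnitude e = 2, c = [4, 5, 0, 8, 11].

Step 1: column multipliers v_i = (∏_{j≠i}(α_i − α_j))^{−1} mod 13.
  i = 1 (α = 10): (10−4)(10−8)(10−12)(10−7) = 6·2·(−2)·3 = −72 ≡ 6, so v_1 = 6^{−1} = 11 (mod 13).
  i = 2 (α = 4): (4−10)(4−8)(4−12)(4−7) = (−6)·(−4)·(−8)·(−3) = 576 ≡ 4, so v_2 = 4^{−1} = 10 (mod 13).
  i = 3 (α = 8): (8−10)(8−4)(8−12)(8−7) = (−2)·4·(−4)·1 = 32 ≡ 6, so v_3 = 6^{−1} = 11 (mod 13).
  i = 4 (α = 12): (12−10)(12−4)(12−8)(12−7) = 2·8·4·5 = 320 ≡ 8, so v_4 = 8^{−1} = 5 (mod 13).
  i = 5 (α = 7): (7−10)(7−4)(7−8)(7−12) = (−3)·3·(−1)·(−5) = −45 ≡ 7, so v_5 = 7^{−1} = 2 (mod 13).
  v = [11, 10, 11, 5, 2].
Step 2: syndromes of r = [4, 7, 0, 8, 11] (all sums mod 13).
  S_0 = Σ v_i r_i = 11·4 + 10·7 + 11·0 + 5·8 + 2·11 = 176 ≡ 7.
  S_1 = Σ v_i α_i r_i = 11·10·4 + 10·4·7 + 11·8·0 + 5·12·8 + 2·7·11 = 1354 ≡ 2.
  α_i^2 mod 13 = [9, 3, 12, 1, 10].
  S_2 = Σ v_i α_i^2 r_i = 11·9·4 + 10·3·7 + 11·12·0 + 5·1·8 + 2·10·11 = 866 ≡ 8.
  S = (7, 2, 8) ≠ 0, so r is not a codeword (an error is present).
Step 3: locate the error. For a single error e at position i, S_ℓ = v_i·e·α_i^ℓ, so α_err = S_1/S_0.
  S_0^{−1} = 7^{−1} = 2 (mod 13), so α_err = 2·2 = 4 ≡ 4 = α_2. Error position i = 2.
  Consistency check: S_2/S_1 = 8·7 = 56 ≡ 4 = α_err ✓ (single-error assumption holds).
Step 4: error magnitude e = S_0/v_2 = S_0·∏_{j≠2}(α_2 − α_j) = 7·4 = 28 ≡ 2 (mod 13).
Step 5: correct position 2: c_2 = r_2 − e = 7 − 2 ≡ 5 (mod 13). Hence c = [4, 5, 0, 8, 11].
  Check: interpolating c through the α_i gives m(x) = 10 + 2·x (degree < 2) with m(α_i) = c_i for every i, so c is indeed a codeword.


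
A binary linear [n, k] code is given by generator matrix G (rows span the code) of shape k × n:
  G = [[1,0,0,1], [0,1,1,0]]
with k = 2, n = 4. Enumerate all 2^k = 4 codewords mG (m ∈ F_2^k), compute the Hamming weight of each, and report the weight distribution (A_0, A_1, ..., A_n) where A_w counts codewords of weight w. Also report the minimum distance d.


Weight distribution: A_0 = 1, A_2 = 2, A_4 = 1. Minimum distance d = 2.

Enumerate all 2^2 = 4 messages m ∈ F_2^2.
For each, compute codeword c = mG in F_2^4, then tally its weight.
  m = 00 → c = 0000, weight = 0.
  m = 10 → c = 1001, weight = 2.
  m = 01 → c = 0110, weight = 2.
  m = 11 → c = 1111, weight = 4.
Tally weights:
  weight 0: 1 codewords.
  weight 2: 2 codewords.
  weight 4: 1 codewords.
Minimum distance d = smallest w > 0 with A_w > 0 = 2.
Sanity: Σ A_w = 4 = 2^2 = 4 ✓.


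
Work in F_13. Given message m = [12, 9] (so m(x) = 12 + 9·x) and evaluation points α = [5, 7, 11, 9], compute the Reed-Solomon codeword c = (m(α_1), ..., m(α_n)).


c = [5, 10, 7, 2]

Message polynomial: m(x) = 12 + 9·x (mod 13).
For each evaluation point α_i, compute m(α_i) mod 13:
  α_1 = 5: Horner steps 9 → 5, so m(5) = 5.
  α_2 = 7: Horner steps 9 → 10, so m(7) = 10.
  α_3 = 11: Horner steps 9 → 7, so m(11) = 7.
  α_4 = 9: Horner steps 9 → 2, so m(9) = 2.
Codeword c = [5, 10, 7, 2] ∈ F_13^4.


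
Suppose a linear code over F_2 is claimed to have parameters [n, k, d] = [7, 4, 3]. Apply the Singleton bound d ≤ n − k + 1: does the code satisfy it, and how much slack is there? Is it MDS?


Singleton RHS = n − k + 1 = 4, slack = 1, bound satisfied, not MDS.

Singleton bound: d ≤ n − k + 1.
Here n = 7, k = 4, so n − k + 1 = 4.
Given d = 3, check d ≤ 4: YES.
Slack = (n − k + 1) − d = 1.
The code is NOT MDS (slack = 1 > 0).
Description: the claimed parameters are [7, 4, 3]_2; such a code would be non-MDS.


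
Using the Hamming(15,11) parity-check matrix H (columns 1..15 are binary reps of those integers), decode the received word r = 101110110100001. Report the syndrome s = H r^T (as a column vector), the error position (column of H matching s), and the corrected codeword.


s = (1, 0, 0, 1)^T, error position = 9, corrected codeword c = 101110111100001

Compute s = H r^T mod 2 one row at a time:
  s_1 = 1 + 0 + 1 + 0 + 0 + 0 + 0 + 1 = 3 ≡ 1 (mod 2).
  s_2 = 1 + 1 + 0 + 1 + 0 + 0 + 0 + 1 = 4 ≡ 0 (mod 2).
  s_3 = 0 + 1 + 0 + 1 + 1 + 0 + 0 + 1 = 4 ≡ 0 (mod 2).
  s_4 = 1 + 1 + 1 + 1 + 0 + 0 + 0 + 1 = 5 ≡ 1 (mod 2).
s = (1, 0, 0, 1)^T — this equals column 9 of H (binary 1001), so error is at position 9.
Correct: flip bit 9 of r = 101110110100001 to get c = 101110111100001.


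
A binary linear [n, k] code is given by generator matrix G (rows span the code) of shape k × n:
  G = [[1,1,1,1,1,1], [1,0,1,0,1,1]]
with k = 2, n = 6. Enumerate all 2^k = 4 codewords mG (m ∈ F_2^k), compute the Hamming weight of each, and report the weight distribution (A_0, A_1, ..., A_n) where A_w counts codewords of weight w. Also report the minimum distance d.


Weight distribution: A_0 = 1, A_2 = 1, A_4 = 1, A_6 = 1. Minimum distance d = 2.

Enumerate all 2^2 = 4 messages m ∈ F_2^2.
For each, compute codeword c = mG in F_2^6, then tally its weight.
  m = 00 → c = 000000, weight = 0.
  m = 10 → c = 111111, weight = 6.
  m = 01 → c = 101011, weight = 4.
  m = 11 → c = 010100, weight = 2.
Tally weights:
  weight 0: 1 codewords.
  weight 2: 1 codewords.
  weight 4: 1 codewords.
  weight 6: 1 codewords.
Minimum distance d = smallest w > 0 with A_w > 0 = 2.
Sanity: Σ A_w = 4 = 2^2 = 4 ✓.


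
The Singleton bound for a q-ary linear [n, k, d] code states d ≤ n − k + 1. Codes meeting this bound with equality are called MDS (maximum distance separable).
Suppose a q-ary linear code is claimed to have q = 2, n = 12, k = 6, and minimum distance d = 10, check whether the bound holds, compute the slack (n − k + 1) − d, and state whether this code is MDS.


Singleton RHS = n − k + 1 = 7, slack = -3, bound violated (no such code; not MDS).

Singleton bound: d ≤ n − k + 1.
Here n = 12, k = 6, so n − k + 1 = 7.
Given d = 10, check d ≤ 7: NO.
Slack = (n − k + 1) − d = -3.
The slack is negative: d = 10 exceeds n − k + 1 = 7 by 3, so the Singleton bound is violated and no linear [12, 6, 10]_2 code can exist. In particular it is not MDS (MDS requires d = n − k + 1 exactly).
Description: the claimed parameters are [12, 6, 10]_2; such a code would be impossible (violates the Singleton bound).


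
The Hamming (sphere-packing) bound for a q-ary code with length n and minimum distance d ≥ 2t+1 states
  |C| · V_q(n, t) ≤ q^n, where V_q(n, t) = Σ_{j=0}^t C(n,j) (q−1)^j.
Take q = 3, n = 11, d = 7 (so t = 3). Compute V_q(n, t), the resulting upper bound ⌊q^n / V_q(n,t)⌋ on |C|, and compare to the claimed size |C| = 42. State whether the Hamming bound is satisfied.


V_q(n, t) = 1563, q^n = 177147, Hamming bound = 113, |C| = 42 ≤ bound (satisfied).

Step 1: Compute V_q(n, t) = Σ_{j=0}^3 C(n, j) (q−1)^j.
  j = 0: C(11,0)·(2)^0 = 1·1 = 1.
  j = 1: C(11,1)·(2)^1 = 11·2 = 22.
  j = 2: C(11,2)·(2)^2 = 55·4 = 220.
  j = 3: C(11,3)·(2)^3 = 165·8 = 1320.
  V_q(n, t) = 1 + 22 + 220 + 1320 = 1563.
Step 2: q^n = 3^11 = 177147.
Step 3: Hamming bound ⌊q^n / V_q(n,t)⌋ = ⌊177147/1563⌋ = 113.
Step 4: Compare |C| = 42 to 113: satisfied.
The claimed |C| lies below the Hamming bound.


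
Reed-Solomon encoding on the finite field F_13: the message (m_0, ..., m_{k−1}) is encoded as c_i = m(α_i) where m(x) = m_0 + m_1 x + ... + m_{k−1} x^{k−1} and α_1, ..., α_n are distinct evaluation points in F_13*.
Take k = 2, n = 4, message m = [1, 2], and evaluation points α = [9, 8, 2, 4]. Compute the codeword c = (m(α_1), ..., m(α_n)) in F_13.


c = [6, 4, 5, 9]

Message polynomial: m(x) = 1 + 2·x (mod 13).
For each evaluation point α_i, compute m(α_i) mod 13:
  α_1 = 9: Horner steps 2 → 6, so m(9) = 6.
  α_2 = 8: Horner steps 2 → 4, so m(8) = 4.
  α_3 = 2: Horner steps 2 → 5, so m(2) = 5.
  α_4 = 4: Horner steps 2 → 9, so m(4) = 9.
Codeword c = [6, 4, 5, 9] ∈ F_13^4.


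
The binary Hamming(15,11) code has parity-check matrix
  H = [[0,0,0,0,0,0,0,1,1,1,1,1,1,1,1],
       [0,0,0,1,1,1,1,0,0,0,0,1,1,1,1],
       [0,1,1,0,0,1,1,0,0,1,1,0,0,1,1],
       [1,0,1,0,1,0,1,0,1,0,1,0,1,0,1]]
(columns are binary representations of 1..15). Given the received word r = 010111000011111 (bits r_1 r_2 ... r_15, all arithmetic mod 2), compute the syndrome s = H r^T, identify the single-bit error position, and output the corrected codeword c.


s = (1, 1, 1, 0)^T, error position = 14, corrected codeword c = 010111000011101

Compute s = H r^T mod 2 one row at a time:
  s_1 = 0 + 0 + 0 + 1 + 1 + 1 + 1 + 1 = 5 ≡ 1 (mod 2).
  s_2 = 1 + 1 + 1 + 0 + 1 + 1 + 1 + 1 = 7 ≡ 1 (mod 2).
  s_3 = 1 + 0 + 1 + 0 + 0 + 1 + 1 + 1 = 5 ≡ 1 (mod 2).
  s_4 = 0 + 0 + 1 + 0 + 0 + 1 + 1 + 1 = 4 ≡ 0 (mod 2).
s = (1, 1, 1, 0)^T — this equals column 14 of H (binary 1110), so error is at position 14.
Correct: flip bit 14 of r = 010111000011111 to get c = 010111000011101.


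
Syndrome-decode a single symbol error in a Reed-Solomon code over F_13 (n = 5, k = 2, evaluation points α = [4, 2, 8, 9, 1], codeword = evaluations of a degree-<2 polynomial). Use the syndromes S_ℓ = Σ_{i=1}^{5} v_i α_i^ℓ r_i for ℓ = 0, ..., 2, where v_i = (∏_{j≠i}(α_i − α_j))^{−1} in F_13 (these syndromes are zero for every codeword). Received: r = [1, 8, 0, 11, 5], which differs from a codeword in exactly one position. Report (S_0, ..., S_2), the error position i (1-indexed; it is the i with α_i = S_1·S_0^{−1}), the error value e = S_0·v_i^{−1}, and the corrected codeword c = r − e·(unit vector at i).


S = (3, 1, 9), error at position 4, error magnitude e = 8, c = [1, 8, 0, 3, 5].

Step 1: column multipliers v_i = (∏_{j≠i}(α_i − α_j))^{−1} mod 13.
  i = 1 (α = 4): (4−2)(4−8)(4−9)(4−1) = 2·(−4)·(−5)·3 = 120 ≡ 3, so v_1 = 3^{−1} = 9 (mod 13).
  i = 2 (α = 2): (2−4)(2−8)(2−9)(2−1) = (−2)·(−6)·(−7)·1 = −84 ≡ 7, so v_2 = 7^{−1} = 2 (mod 13).
  i = 3 (α = 8): (8−4)(8−2)(8−9)(8−1) = 4·6·(−1)·7 = −168 ≡ 1, so v_3 = 1^{−1} = 1 (mod 13).
  i = 4 (α = 9): (9−4)(9−2)(9−8)(9−1) = 5·7·1·8 = 280 ≡ 7, so v_4 = 7^{−1} = 2 (mod 13).
  i = 5 (α = 1): (1−4)(1−2)(1−8)(1−9) = (−3)·(−1)·(−7)·(−8) = 168 ≡ 12, so v_5 = 12^{−1} = 12 (mod 13).
  v = [9, 2, 1, 2, 12].
Step 2: syndromes of r = [1, 8, 0, 11, 5] (all sums mod 13).
  S_0 = Σ v_i r_i = 9·1 + 2·8 + 1·0 + 2·11 + 12·5 = 107 ≡ 3.
  S_1 = Σ v_i α_i r_i = 9·4·1 + 2·2·8 + 1·8·0 + 2·9·11 + 12·1·5 = 326 ≡ 1.
  α_i^2 mod 13 = [3, 4, 12, 3, 1].
  S_2 = Σ v_i α_i^2 r_i = 9·3·1 + 2·4·8 + 1·12·0 + 2·3·11 + 12·1·5 = 217 ≡ 9.
  S = (3, 1, 9) ≠ 0, so r is not a codeword (an error is present).
Step 3: locate the error. For a single error e at position i, S_ℓ = v_i·e·α_i^ℓ, so α_err = S_1/S_0.
  S_0^{−1} = 3^{−1} = 9 (mod 13), so α_err = 1·9 = 9 ≡ 9 = α_4. Error position i = 4.
  Consistency check: S_2/S_1 = 9·1 = 9 ≡ 9 = α_err ✓ (single-error assumption holds).
Step 4: error magnitude e = S_0/v_4 = S_0·∏_{j≠4}(α_4 − α_j) = 3·7 = 21 ≡ 8 (mod 13).
Step 5: correct position 4: c_4 = r_4 − e = 11 − 8 ≡ 3 (mod 13). Hence c = [1, 8, 0, 3, 5].
  Check: interpolating c through the α_i gives m(x) = 2 + 3·x (degree < 2) with m(α_i) = c_i for every i, so c is indeed a codeword.


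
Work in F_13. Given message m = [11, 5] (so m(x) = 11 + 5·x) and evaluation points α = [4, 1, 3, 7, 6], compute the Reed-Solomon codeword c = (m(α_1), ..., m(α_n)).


c = [5, 3, 0, 7, 2]

Message polynomial: m(x) = 11 + 5·x (mod 13).
For each evaluation point α_i, compute m(α_i) mod 13:
  α_1 = 4: Horner steps 5 → 5, so m(4) = 5.
  α_2 = 1: Horner steps 5 → 3, so m(1) = 3.
  α_3 = 3: Horner steps 5 → 0, so m(3) = 0.
  α_4 = 7: Horner steps 5 → 7, so m(7) = 7.
  α_5 = 6: Horner steps 5 → 2, so m(6) = 2.
Codeword c = [5, 3, 0, 7, 2] ∈ F_13^5.


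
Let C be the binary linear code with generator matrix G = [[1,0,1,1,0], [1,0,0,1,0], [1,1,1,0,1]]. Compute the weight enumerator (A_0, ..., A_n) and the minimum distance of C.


Weight distribution: A_0 = 1, A_1 = 1, A_2 = 1, A_3 = 3, A_4 = 2. Minimum distance d = 1.

Enumerate all 2^3 = 8 messages m ∈ F_2^3.
For each, compute codeword c = mG in F_2^5, then tally its weight.
  m = 000 → c = 00000, weight = 0.
  m = 100 → c = 10110, weight = 3.
  m = 010 → c = 10010, weight = 2.
  m = 110 → c = 00100, weight = 1.
  m = 001 → c = 11101, weight = 4.
  m = 101 → c = 01011, weight = 3.
  m = 011 → c = 01111, weight = 4.
  m = 111 → c = 11001, weight = 3.
Tally weights:
  weight 0: 1 codewords.
  weight 1: 1 codewords.
  weight 2: 1 codewords.
  weight 3: 3 codewords.
  weight 4: 2 codewords.
Minimum distance d = smallest w > 0 with A_w > 0 = 1.
Sanity: Σ A_w = 8 = 2^3 = 8 ✓.


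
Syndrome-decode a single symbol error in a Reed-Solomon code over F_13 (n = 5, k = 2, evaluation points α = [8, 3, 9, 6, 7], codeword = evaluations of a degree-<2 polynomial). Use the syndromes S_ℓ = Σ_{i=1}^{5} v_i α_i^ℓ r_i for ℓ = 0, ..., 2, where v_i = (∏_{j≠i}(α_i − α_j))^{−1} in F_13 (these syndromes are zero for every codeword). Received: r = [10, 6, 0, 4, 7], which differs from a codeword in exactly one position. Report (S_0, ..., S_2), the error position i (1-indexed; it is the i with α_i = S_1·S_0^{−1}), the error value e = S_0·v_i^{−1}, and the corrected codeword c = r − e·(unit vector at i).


S = (7, 8, 11), error at position 2, error magnitude e = 11, c = [10, 8, 0, 4, 7].

Step 1: column multipliers v_i = (∏_{j≠i}(α_i − α_j))^{−1} mod 13.
  i = 1 (α = 8): (8−3)(8−9)(8−6)(8−7) = 5·(−1)·2·1 = −10 ≡ 3, so v_1 = 3^{−1} = 9 (mod 13).
  i = 2 (α = 3): (3−8)(3−9)(3−6)(3−7) = (−5)·(−6)·(−3)·(−4) = 360 ≡ 9, so v_2 = 9^{−1} = 3 (mod 13).
  i = 3 (α = 9): (9−8)(9−3)(9−6)(9−7) = 1·6·3·2 = 36 ≡ 10, so v_3 = 10^{−1} = 4 (mod 13).
  i = 4 (α = 6): (6−8)(6−3)(6−9)(6−7) = (−2)·3·(−3)·(−1) = −18 ≡ 8, so v_4 = 8^{−1} = 5 (mod 13).
  i = 5 (α = 7): (7−8)(7−3)(7−9)(7−6) = (−1)·4·(−2)·1 = 8 ≡ 8, so v_5 = 8^{−1} = 5 (mod 13).
  v = [9, 3, 4, 5, 5].
Step 2: syndromes of r = [10, 6, 0, 4, 7] (all sums mod 13).
  S_0 = Σ v_i r_i = 9·10 + 3·6 + 4·0 + 5·4 + 5·7 = 163 ≡ 7.
  S_1 = Σ v_i α_i r_i = 9·8·10 + 3·3·6 + 4·9·0 + 5·6·4 + 5·7·7 = 1139 ≡ 8.
  α_i^2 mod 13 = [12, 9, 3, 10, 10].
  S_2 = Σ v_i α_i^2 r_i = 9·12·10 + 3·9·6 + 4·3·0 + 5·10·4 + 5·10·7 = 1792 ≡ 11.
  S = (7, 8, 11) ≠ 0, so r is not a codeword (an error is present).
Step 3: locate the error. For a single error e at position i, S_ℓ = v_i·e·α_i^ℓ, so α_err = S_1/S_0.
  S_0^{−1} = 7^{−1} = 2 (mod 13), so α_err = 8·2 = 16 ≡ 3 = α_2. Error position i = 2.
  Consistency check: S_2/S_1 = 11·5 = 55 ≡ 3 = α_err ✓ (single-error assumption holds).
Step 4: error magnitude e = S_0/v_2 = S_0·∏_{j≠2}(α_2 − α_j) = 7·9 = 63 ≡ 11 (mod 13).
Step 5: correct position 2: c_2 = r_2 − e = 6 − 11 ≡ 8 (mod 13). Hence c = [10, 8, 0, 4, 7].
  Check: interpolating c through the α_i gives m(x) = 12 + 3·x (degree < 2) with m(α_i) = c_i for every i, so c is indeed a codeword.


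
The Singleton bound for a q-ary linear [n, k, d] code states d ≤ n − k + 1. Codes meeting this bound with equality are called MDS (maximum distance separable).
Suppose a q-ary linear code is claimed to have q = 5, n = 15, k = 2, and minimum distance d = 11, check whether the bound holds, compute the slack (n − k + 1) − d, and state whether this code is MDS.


Singleton RHS = n − k + 1 = 14, slack = 3, bound satisfied, not MDS.

Singleton bound: d ≤ n − k + 1.
Here n = 15, k = 2, so n − k + 1 = 14.
Given d = 11, check d ≤ 14: YES.
Slack = (n − k + 1) − d = 3.
The code is NOT MDS (slack = 3 > 0).
Description: the claimed parameters are [15, 2, 11]_5; such a code would be non-MDS.


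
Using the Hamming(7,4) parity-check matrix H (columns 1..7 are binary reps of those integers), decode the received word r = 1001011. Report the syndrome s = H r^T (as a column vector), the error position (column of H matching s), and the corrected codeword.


s = (1, 0, 0)^T, error position = 4, corrected codeword c = 1000011

Compute s = H r^T mod 2 one row at a time:
  s_1 = 1 + 0 + 1 + 1 = 3 ≡ 1 (mod 2).
  s_2 = 0 + 0 + 1 + 1 = 2 ≡ 0 (mod 2).
  s_3 = 1 + 0 + 0 + 1 = 2 ≡ 0 (mod 2).
s = (1, 0, 0)^T — this equals column 4 of H (binary 100), so error is at position 4.
Correct: flip bit 4 of r = 1001011 to get c = 1000011.


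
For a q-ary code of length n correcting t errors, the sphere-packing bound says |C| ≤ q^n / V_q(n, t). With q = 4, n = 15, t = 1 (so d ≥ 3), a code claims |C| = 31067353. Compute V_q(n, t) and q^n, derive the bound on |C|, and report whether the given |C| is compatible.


V_q(n, t) = 46, q^n = 1073741824, Hamming bound = 23342213, |C| = 31067353 > bound (violated).

Step 1: Compute V_q(n, t) = Σ_{j=0}^1 C(n, j) (q−1)^j.
  j = 0: C(15,0)·(3)^0 = 1·1 = 1.
  j = 1: C(15,1)·(3)^1 = 15·3 = 45.
  V_q(n, t) = 1 + 45 = 46.
Step 2: q^n = 4^15 = 1073741824.
Step 3: Hamming bound ⌊q^n / V_q(n,t)⌋ = ⌊1073741824/46⌋ = 23342213.
Step 4: Compare |C| = 31067353 to 23342213: violated.
The claimed |C| lies above the Hamming bound, so no 4-ary code of length 15 with d ≥ 3 can have 31067353 codewords.
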